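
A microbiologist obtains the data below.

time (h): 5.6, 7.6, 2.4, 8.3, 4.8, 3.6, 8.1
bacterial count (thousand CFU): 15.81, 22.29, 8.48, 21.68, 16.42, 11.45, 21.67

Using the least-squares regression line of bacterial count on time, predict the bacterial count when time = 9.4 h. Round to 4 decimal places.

25.1553

n = 7, Σx = 40.4, Σy = 117.8, Σxy = 753.799, Σx² = 265.38
Sxx = Σx² − (Σx)²/n = 265.38 − 233.165714 = 32.214286
Sxy = Σxy − (Σx)(Σy)/n = 753.799 − 679.874286 = 73.924714
b = Sxy/Sxx = 73.924714/32.214286 = 2.294780
a = ȳ − b·x̄ = 16.828571 − 2.294780·5.771429 = 3.584410
ŷ(9.4) = a + b·9.4 = 3.584410 + 2.294780·9.4 = 25.155346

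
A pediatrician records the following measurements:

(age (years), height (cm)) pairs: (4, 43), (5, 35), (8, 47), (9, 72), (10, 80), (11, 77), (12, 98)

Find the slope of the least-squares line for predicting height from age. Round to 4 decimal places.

7.1543

n = 7, Σx = 59, Σy = 452, Σxy = 4194, Σx² = 551
Sxx = Σx² − (Σx)²/n = 551 − 497.285714 = 53.714286
Sxy = Σxy − (Σx)(Σy)/n = 4194 − 3809.714286 = 384.285714
b = Sxy/Sxx = 384.285714/53.714286 = 7.154255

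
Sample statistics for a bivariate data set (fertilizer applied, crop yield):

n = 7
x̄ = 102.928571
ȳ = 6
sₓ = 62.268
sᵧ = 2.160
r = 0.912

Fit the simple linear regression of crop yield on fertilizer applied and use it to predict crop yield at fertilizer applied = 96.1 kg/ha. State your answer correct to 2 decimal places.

5.78

b = r · sᵧ/sₓ = 0.912 · 2.16/62.268 = 0.031636
a = ȳ − b·x̄ = 6 − 0.031636·102.928571 = 2.743736
ŷ(96.1) = a + b·96.1 = 2.743736 + 0.031636·96.1 = 5.783970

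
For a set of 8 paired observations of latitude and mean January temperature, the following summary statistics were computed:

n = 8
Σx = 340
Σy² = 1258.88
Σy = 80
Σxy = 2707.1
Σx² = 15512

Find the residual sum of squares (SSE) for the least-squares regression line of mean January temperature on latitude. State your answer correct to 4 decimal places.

6.7986

Sxx = Σx² − (Σx)²/n = 15512 − 14450 = 1062
Sxy = Σxy − (Σx)(Σy)/n = 2707.1 − 3400 = -692.9
Syy = Σy² − (Σy)²/n = 1258.88 − 800 = 458.88
b = Sxy/Sxx = -692.9/1062 = -0.652448
SSE = Syy − b·Sxy = 458.88 − (-0.652448)·(-692.9) = 6.798635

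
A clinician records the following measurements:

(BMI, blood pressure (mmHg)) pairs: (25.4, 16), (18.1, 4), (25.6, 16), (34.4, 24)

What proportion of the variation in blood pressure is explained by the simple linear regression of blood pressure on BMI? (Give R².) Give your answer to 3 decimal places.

0.958

n = 4, Σx = 103.5, Σy = 60, Σxy = 1714, Σx² = 2811.49, Σy² = 1104
Sxx = Σx² − (Σx)²/n = 2811.49 − 2678.0625 = 133.4275
Sxy = Σxy − (Σx)(Σy)/n = 1714 − 1552.5 = 161.5
Syy = Σy² − (Σy)²/n = 1104 − 900 = 204
R² = Sxy²/(Sxx·Syy) = (161.5)²/(133.4275·204) = 0.958230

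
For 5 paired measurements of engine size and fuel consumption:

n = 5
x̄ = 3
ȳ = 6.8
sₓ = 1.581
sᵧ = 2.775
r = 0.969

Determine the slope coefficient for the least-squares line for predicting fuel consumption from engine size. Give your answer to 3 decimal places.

b = r · sᵧ/sₓ = 0.969 · 2.775/1.581 = 1.700806

1.701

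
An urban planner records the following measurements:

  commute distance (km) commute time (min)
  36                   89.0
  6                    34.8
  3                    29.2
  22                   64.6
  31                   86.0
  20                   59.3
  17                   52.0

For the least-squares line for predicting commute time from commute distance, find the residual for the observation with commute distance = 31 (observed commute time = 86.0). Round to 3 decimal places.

n = 7, Σx = 135, Σy = 414.9, Σxy = 9657.6, Σx² = 3475
Sxx = Σx² − (Σx)²/n = 3475 − 2603.571429 = 871.428571
Sxy = Σxy − (Σx)(Σy)/n = 9657.6 − 8001.642857 = 1655.957143
b = Sxy/Sxx = 1655.957143/871.428571 = 1.900279
a = ȳ − b·x̄ = 59.271429 − 1.900279·19.285714 = 22.623197
ŷ(31) = 22.623197 + 1.900279·31 = 81.531836
residual = y − ŷ = 86.0 − 81.531836 = 4.468164

4.468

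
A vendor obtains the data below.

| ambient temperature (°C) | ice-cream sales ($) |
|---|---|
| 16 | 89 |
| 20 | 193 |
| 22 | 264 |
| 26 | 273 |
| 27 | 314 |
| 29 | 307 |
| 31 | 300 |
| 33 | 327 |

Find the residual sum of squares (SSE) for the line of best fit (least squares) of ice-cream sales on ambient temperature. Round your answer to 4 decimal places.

7829.4038

n = 8, Σx = 204, Σy = 2067, Σxy = 55662, Σx² = 5436, Σy² = 579169
Sxx = Σx² − (Σx)²/n = 5436 − 5202 = 234
Sxy = Σxy − (Σx)(Σy)/n = 55662 − 52708.5 = 2953.5
Syy = Σy² − (Σy)²/n = 579169 − 534061.125 = 45107.875
b = Sxy/Sxx = 2953.5/234 = 12.621795
SSE = Syy − b·Sxy = 45107.875 − 12.621795·2953.5 = 7829.403846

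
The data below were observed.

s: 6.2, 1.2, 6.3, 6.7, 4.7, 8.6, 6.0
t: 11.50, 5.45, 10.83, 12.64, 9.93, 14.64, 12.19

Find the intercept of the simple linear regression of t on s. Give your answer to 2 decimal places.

n = 7, Σx = 39.7, Σy = 77.18, Σxy = 476.472, Σx² = 256.51
Sxx = Σx² − (Σx)²/n = 256.51 − 225.155714 = 31.354286
Sxy = Σxy − (Σx)(Σy)/n = 476.472 − 437.720857 = 38.751143
b = Sxy/Sxx = 38.751143/31.354286 = 1.235912
a = ȳ − b·x̄ = 11.025714 − 1.235912·5.671429 = 4.016327

4.02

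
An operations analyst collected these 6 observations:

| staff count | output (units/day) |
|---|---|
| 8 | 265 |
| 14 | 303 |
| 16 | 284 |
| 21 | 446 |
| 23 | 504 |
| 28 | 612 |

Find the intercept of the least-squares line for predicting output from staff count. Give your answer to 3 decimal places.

59.066

n = 6, Σx = 110, Σy = 2414, Σxy = 49000, Σx² = 2270
Sxx = Σx² − (Σx)²/n = 2270 − 2016.666667 = 253.333333
Sxy = Σxy − (Σx)(Σy)/n = 49000 − 44256.666667 = 4743.333333
b = Sxy/Sxx = 4743.333333/253.333333 = 18.723684
a = ȳ − b·x̄ = 402.333333 − 18.723684·18.333333 = 59.065789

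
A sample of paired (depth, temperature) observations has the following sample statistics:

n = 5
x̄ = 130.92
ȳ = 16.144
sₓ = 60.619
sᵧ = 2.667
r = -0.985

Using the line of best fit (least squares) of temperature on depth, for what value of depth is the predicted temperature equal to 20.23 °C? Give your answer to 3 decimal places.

36.634

b = r · sᵧ/sₓ = -0.985 · 2.667/60.619 = -0.043336
a = ȳ − b·x̄ = 16.144 − (-0.043336)·130.92 = 21.817571
Set a + b·x = 20.23: x = (20.23 − 21.817571) / (-0.043336) = 36.633854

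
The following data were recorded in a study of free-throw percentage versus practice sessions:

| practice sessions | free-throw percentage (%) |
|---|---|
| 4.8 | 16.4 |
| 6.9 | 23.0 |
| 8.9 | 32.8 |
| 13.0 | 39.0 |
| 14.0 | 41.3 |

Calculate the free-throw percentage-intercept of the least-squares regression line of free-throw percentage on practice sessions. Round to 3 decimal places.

n = 5, Σx = 47.6, Σy = 152.5, Σxy = 1614.54, Σx² = 514.86
Sxx = Σx² − (Σx)²/n = 514.86 − 453.152 = 61.708
Sxy = Σxy − (Σx)(Σy)/n = 1614.54 − 1451.8 = 162.74
b = Sxy/Sxx = 162.74/61.708 = 2.637259
a = ȳ − b·x̄ = 30.5 − 2.637259·9.52 = 5.393291

5.393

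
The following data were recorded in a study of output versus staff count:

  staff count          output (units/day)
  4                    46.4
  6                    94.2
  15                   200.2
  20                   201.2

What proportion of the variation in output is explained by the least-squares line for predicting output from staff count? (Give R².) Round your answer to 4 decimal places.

0.9112

n = 4, Σx = 45, Σy = 542, Σxy = 7777.8, Σx² = 677, Σy² = 91588.08
Sxx = Σx² − (Σx)²/n = 677 − 506.25 = 170.75
Sxy = Σxy − (Σx)(Σy)/n = 7777.8 − 6097.5 = 1680.3
Syy = Σy² − (Σy)²/n = 91588.08 − 73441 = 18147.08
R² = Sxy²/(Sxx·Syy) = (1680.3)²/(170.75·18147.08) = 0.911184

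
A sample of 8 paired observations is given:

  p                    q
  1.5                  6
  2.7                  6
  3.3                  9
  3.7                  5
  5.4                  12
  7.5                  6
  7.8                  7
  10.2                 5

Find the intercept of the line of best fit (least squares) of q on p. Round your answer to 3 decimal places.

n = 8, Σx = 42.1, Σy = 56, Σxy = 288.8, Σx² = 284.41
Sxx = Σx² − (Σx)²/n = 284.41 − 221.55125 = 62.85875
Sxy = Σxy − (Σx)(Σy)/n = 288.8 − 294.7 = -5.9
b = Sxy/Sxx = -5.9/62.85875 = -0.093861
a = ȳ − b·x̄ = 7 − (-0.093861)·5.2625 = 7.493945

7.494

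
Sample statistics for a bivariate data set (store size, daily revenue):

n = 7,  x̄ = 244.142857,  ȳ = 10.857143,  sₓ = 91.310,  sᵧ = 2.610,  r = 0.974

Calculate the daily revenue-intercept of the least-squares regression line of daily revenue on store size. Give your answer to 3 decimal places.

4.060

b = r · sᵧ/sₓ = 0.974 · 2.61/91.31 = 0.027841
a = ȳ − b·x̄ = 10.857143 − 0.027841·244.142857 = 4.060020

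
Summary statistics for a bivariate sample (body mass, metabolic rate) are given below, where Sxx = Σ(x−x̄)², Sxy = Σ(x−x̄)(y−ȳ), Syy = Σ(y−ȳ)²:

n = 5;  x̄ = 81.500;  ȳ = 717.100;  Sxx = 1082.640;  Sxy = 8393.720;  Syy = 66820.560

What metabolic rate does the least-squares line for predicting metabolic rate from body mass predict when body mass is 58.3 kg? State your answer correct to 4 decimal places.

537.2301

b = Sxy/Sxx = 8393.72/1082.64 = 7.753011
a = ȳ − b·x̄ = 717.1 − 7.753011·81.5 = 85.229591
ŷ(58.3) = a + b·58.3 = 85.229591 + 7.753011·58.3 = 537.230141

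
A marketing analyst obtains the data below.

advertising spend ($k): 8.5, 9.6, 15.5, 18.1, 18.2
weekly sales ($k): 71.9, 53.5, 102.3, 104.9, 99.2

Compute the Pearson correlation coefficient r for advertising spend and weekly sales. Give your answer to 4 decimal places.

n = 5, Σx = 69.9, Σy = 431.8, Σxy = 6414.53, Σx² = 1063.51, Σy² = 39341.8
Sxx = Σx² − (Σx)²/n = 1063.51 − 977.202 = 86.308
Sxy = Σxy − (Σx)(Σy)/n = 6414.53 − 6036.564 = 377.966
Syy = Σy² − (Σy)²/n = 39341.8 − 37290.248 = 2051.552
r = Sxy/√(Sxx·Syy) = 377.966/√(177065.350016) = 377.966/420.791338 = 0.898227

0.8982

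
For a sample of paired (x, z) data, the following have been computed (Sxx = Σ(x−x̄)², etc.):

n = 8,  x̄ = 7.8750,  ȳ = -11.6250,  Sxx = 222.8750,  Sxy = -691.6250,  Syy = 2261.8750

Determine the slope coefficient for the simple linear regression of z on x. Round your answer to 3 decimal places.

-3.103

b = Sxy/Sxx = -691.625/222.875 = -3.103197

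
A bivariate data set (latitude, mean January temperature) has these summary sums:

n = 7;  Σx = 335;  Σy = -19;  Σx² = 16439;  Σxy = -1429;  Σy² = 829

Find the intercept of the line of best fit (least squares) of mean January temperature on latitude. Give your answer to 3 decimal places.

Sxx = Σx² − (Σx)²/n = 16439 − 16032.142857 = 406.857143
Sxy = Σxy − (Σx)(Σy)/n = -1429 − (-909.285714) = -519.714286
b = Sxy/Sxx = -519.714286/406.857143 = -1.277388
a = ȳ − b·x̄ = -2.714286 − (-1.277388)·47.857143 = 58.417837

58.418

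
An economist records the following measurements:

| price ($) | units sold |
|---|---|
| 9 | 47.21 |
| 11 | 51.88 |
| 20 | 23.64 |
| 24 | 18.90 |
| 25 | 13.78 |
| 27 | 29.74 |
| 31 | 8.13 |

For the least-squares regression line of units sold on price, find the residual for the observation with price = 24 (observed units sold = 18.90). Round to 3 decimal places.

-3.263

n = 7, Σx = 147, Σy = 193.28, Σxy = 3321.48, Σx² = 3493
Sxx = Σx² − (Σx)²/n = 3493 − 3087 = 406
Sxy = Σxy − (Σx)(Σy)/n = 3321.48 − 4058.88 = -737.4
b = Sxy/Sxx = -737.4/406 = -1.816256
a = ȳ − b·x̄ = 27.611429 − (-1.816256)·21 = 65.752808
ŷ(24) = 65.752808 + (-1.816256)·24 = 22.162660
residual = y − ŷ = 18.90 − 22.162660 = -3.262660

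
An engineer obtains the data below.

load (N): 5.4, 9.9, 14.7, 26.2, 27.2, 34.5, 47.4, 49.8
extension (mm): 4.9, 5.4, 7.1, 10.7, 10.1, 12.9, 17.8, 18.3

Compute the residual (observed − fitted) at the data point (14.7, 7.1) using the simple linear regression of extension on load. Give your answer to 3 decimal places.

0.010

n = 8, Σx = 215.1, Σy = 87.2, Σxy = 2939.46, Σx² = 7686.59
Sxx = Σx² − (Σx)²/n = 7686.59 − 5783.50125 = 1903.08875
Sxy = Σxy − (Σx)(Σy)/n = 2939.46 − 2344.59 = 594.87
b = Sxy/Sxx = 594.87/1903.08875 = 0.312581
a = ȳ − b·x̄ = 10.9 − 0.312581·26.8875 = 2.495470
ŷ(14.7) = 2.495470 + 0.312581·14.7 = 7.090415
residual = y − ŷ = 7.1 − 7.090415 = 0.009585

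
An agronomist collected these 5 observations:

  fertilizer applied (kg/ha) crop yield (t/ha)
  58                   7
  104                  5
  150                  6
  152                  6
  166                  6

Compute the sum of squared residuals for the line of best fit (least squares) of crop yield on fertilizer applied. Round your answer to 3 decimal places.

n = 5, Σx = 630, Σy = 30, Σxy = 3734, Σx² = 87340, Σy² = 182
Sxx = Σx² − (Σx)²/n = 87340 − 79380 = 7960
Sxy = Σxy − (Σx)(Σy)/n = 3734 − 3780 = -46
Syy = Σy² − (Σy)²/n = 182 − 180 = 2
b = Sxy/Sxx = -46/7960 = -0.005779
SSE = Syy − b·Sxy = 2 − (-0.005779)·(-46) = 1.734171

1.734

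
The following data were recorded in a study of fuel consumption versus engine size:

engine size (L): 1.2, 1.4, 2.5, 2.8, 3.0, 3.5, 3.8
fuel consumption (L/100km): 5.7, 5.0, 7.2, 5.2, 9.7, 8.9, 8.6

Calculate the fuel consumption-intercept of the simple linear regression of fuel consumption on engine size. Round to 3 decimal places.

3.392

n = 7, Σx = 18.2, Σy = 50.3, Σxy = 139.33, Σx² = 53.18
Sxx = Σx² − (Σx)²/n = 53.18 − 47.32 = 5.86
Sxy = Σxy − (Σx)(Σy)/n = 139.33 − 130.78 = 8.55
b = Sxy/Sxx = 8.55/5.86 = 1.459044
a = ȳ − b·x̄ = 7.185714 − 1.459044·2.6 = 3.392199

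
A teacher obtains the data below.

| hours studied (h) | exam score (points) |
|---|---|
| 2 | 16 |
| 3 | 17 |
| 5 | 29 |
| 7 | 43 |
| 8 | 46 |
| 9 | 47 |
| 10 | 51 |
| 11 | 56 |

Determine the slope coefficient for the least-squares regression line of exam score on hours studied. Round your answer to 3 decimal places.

4.663

n = 8, Σx = 55, Σy = 305, Σxy = 2446, Σx² = 453
Sxx = Σx² − (Σx)²/n = 453 − 378.125 = 74.875
Sxy = Σxy − (Σx)(Σy)/n = 2446 − 2096.875 = 349.125
b = Sxy/Sxx = 349.125/74.875 = 4.662771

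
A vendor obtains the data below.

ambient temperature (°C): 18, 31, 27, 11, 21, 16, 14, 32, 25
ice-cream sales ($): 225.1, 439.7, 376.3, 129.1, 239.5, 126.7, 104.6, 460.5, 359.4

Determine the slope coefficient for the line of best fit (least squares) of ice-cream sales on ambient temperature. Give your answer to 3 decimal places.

n = 9, Σx = 195, Σy = 2460.9, Σxy = 61504.8, Σx² = 4677
Sxx = Σx² − (Σx)²/n = 4677 − 4225 = 452
Sxy = Σxy − (Σx)(Σy)/n = 61504.8 − 53319.5 = 8185.3
b = Sxy/Sxx = 8185.3/452 = 18.109071

18.109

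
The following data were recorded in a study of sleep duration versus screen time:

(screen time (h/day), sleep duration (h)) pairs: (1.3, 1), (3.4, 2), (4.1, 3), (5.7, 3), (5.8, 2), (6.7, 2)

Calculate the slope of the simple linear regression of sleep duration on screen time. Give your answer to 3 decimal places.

0.204

n = 6, Σx = 27, Σy = 13, Σxy = 62.5, Σx² = 141.08
Sxx = Σx² − (Σx)²/n = 141.08 − 121.5 = 19.58
Sxy = Σxy − (Σx)(Σy)/n = 62.5 − 58.5 = 4
b = Sxy/Sxx = 4/19.58 = 0.204290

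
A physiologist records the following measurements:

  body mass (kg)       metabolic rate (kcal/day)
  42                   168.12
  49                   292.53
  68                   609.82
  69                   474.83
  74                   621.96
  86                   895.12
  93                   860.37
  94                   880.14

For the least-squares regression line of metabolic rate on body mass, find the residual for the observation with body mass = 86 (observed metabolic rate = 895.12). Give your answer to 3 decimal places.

96.642

n = 8, Σx = 575, Σy = 4802.89, Σxy = 381378.97, Σx² = 43907
Sxx = Σx² − (Σx)²/n = 43907 − 41328.125 = 2578.875
Sxy = Σxy − (Σx)(Σy)/n = 381378.97 − 345207.71875 = 36171.25125
b = Sxy/Sxx = 36171.25125/2578.875 = 14.025981
a = ȳ − b·x̄ = 600.36125 − 14.025981·71.875 = -407.756120
ŷ(86) = -407.756120 + 14.025981·86 = 798.478229
residual = y − ŷ = 895.12 − 798.478229 = 96.641771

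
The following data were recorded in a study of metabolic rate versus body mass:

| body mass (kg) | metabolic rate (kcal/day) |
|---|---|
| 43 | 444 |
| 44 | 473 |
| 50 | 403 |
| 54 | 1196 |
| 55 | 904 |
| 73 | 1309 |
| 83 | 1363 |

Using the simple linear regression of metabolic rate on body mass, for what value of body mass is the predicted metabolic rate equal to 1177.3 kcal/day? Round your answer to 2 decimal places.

69.99

n = 7, Σx = 402, Σy = 6092, Σxy = 383044, Σx² = 24444
Sxx = Σx² − (Σx)²/n = 24444 − 23086.285714 = 1357.714286
Sxy = Σxy − (Σx)(Σy)/n = 383044 − 349854.857143 = 33189.142857
b = Sxy/Sxx = 33189.142857/1357.714286 = 24.444865
a = ȳ − b·x̄ = 870.285714 − 24.444865·57.428571 = -533.547980
Set a + b·x = 1177.3: x = (1177.3 − (-533.547980)) / 24.444865 = 69.988031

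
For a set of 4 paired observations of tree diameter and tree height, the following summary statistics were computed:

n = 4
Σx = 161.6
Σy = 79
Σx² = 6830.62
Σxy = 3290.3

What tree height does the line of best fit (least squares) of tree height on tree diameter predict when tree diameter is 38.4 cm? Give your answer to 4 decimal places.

Sxx = Σx² − (Σx)²/n = 6830.62 − 6528.64 = 301.98
Sxy = Σxy − (Σx)(Σy)/n = 3290.3 − 3191.6 = 98.7
b = Sxy/Sxx = 98.7/301.98 = 0.326843
a = ȳ − b·x̄ = 19.75 − 0.326843·40.4 = 6.545549
ŷ(38.4) = a + b·38.4 = 6.545549 + 0.326843·38.4 = 19.096314

19.0963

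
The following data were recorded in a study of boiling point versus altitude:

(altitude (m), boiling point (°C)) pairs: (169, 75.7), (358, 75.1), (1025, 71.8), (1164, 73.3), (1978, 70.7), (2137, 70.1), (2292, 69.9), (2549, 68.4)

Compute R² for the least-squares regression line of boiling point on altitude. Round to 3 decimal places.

n = 8, Σx = 11672, Σy = 575, Σxy = 822806, Σx² = 22792164, Σy² = 41375.7
Sxx = Σx² − (Σx)²/n = 22792164 − 17029448 = 5762716
Sxy = Σxy − (Σx)(Σy)/n = 822806 − 838925 = -16119
Syy = Σy² − (Σy)²/n = 41375.7 − 41328.125 = 47.575
R² = Sxy²/(Sxx·Syy) = (-16119)²/(5762716·47.575) = 0.947698

0.948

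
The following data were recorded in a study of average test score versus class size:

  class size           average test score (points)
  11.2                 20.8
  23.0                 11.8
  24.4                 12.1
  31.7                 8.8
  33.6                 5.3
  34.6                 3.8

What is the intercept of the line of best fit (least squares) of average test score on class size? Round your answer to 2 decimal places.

28.25

n = 6, Σx = 158.5, Σy = 62.6, Σxy = 1388.12, Σx² = 4580.81
Sxx = Σx² − (Σx)²/n = 4580.81 − 4187.041667 = 393.768333
Sxy = Σxy − (Σx)(Σy)/n = 1388.12 − 1653.683333 = -265.563333
b = Sxy/Sxx = -265.563333/393.768333 = -0.674415
a = ȳ − b·x̄ = 10.433333 − (-0.674415)·26.416667 = 28.249134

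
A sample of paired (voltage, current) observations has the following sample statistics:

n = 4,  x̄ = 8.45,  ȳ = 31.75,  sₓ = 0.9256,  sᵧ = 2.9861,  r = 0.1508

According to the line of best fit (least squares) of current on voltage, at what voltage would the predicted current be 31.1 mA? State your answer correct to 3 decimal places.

7.114

b = r · sᵧ/sₓ = 0.1508 · 2.9861/0.9256 = 0.486499
a = ȳ − b·x̄ = 31.75 − 0.486499·8.45 = 27.639080
Set a + b·x = 31.1: x = (31.1 − 27.639080) / 0.486499 = 7.113924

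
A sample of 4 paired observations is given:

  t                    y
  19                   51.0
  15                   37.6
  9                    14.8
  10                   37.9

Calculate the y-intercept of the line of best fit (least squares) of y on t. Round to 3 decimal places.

n = 4, Σx = 53, Σy = 141.3, Σxy = 2045.2, Σx² = 767
Sxx = Σx² − (Σx)²/n = 767 − 702.25 = 64.75
Sxy = Σxy − (Σx)(Σy)/n = 2045.2 − 1872.225 = 172.975
b = Sxy/Sxx = 172.975/64.75 = 2.671429
a = ȳ − b·x̄ = 35.325 − 2.671429·13.25 = -0.071429

-0.071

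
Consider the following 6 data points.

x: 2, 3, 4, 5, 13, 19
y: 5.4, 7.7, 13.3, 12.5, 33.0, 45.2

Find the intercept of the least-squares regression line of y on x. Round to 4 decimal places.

1.6326

n = 6, Σx = 46, Σy = 117.1, Σxy = 1437.4, Σx² = 584
Sxx = Σx² − (Σx)²/n = 584 − 352.666667 = 231.333333
Sxy = Σxy − (Σx)(Σy)/n = 1437.4 − 897.766667 = 539.633333
b = Sxy/Sxx = 539.633333/231.333333 = 2.332709
a = ȳ − b·x̄ = 19.516667 − 2.332709·7.666667 = 1.632565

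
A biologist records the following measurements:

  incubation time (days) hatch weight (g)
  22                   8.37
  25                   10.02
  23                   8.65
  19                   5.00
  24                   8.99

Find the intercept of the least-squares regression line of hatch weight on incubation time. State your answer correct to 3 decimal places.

n = 5, Σx = 113, Σy = 41.03, Σxy = 944.35, Σx² = 2575
Sxx = Σx² − (Σx)²/n = 2575 − 2553.8 = 21.2
Sxy = Σxy − (Σx)(Σy)/n = 944.35 − 927.278 = 17.072
b = Sxy/Sxx = 17.072/21.2 = 0.805283
a = ȳ − b·x̄ = 8.206 − 0.805283·22.6 = -9.993396

-9.993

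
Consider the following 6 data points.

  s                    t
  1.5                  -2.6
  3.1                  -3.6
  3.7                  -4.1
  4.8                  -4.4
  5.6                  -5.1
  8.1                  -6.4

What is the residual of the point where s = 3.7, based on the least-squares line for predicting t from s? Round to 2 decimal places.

n = 6, Σx = 26.8, Σy = -26.2, Σxy = -131.75, Σx² = 145.56
Sxx = Σx² − (Σx)²/n = 145.56 − 119.706667 = 25.853333
Sxy = Σxy − (Σx)(Σy)/n = -131.75 − (-117.026667) = -14.723333
b = Sxy/Sxx = -14.723333/25.853333 = -0.569495
a = ȳ − b·x̄ = -4.366667 − (-0.569495)·4.466667 = -1.822924
ŷ(3.7) = -1.822924 + (-0.569495)·3.7 = -3.930054
residual = y − ŷ = -4.1 − (-3.930054) = -0.169946

-0.17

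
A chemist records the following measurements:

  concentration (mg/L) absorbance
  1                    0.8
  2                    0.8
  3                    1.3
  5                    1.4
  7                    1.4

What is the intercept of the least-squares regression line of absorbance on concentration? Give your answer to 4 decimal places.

n = 5, Σx = 18, Σy = 5.7, Σxy = 23.1, Σx² = 88
Sxx = Σx² − (Σx)²/n = 88 − 64.8 = 23.2
Sxy = Σxy − (Σx)(Σy)/n = 23.1 − 20.52 = 2.58
b = Sxy/Sxx = 2.58/23.2 = 0.111207
a = ȳ − b·x̄ = 1.14 − 0.111207·3.6 = 0.739655

0.7397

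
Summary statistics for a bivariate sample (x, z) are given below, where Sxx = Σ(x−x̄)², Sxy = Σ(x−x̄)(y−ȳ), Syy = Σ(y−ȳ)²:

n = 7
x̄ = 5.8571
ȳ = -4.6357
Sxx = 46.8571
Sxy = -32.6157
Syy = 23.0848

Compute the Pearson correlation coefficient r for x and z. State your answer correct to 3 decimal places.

r = Sxy/√(Sxx·Syy) = -32.6157/√(1081.686782) = -32.6157/32.889007 = -0.991690

-0.992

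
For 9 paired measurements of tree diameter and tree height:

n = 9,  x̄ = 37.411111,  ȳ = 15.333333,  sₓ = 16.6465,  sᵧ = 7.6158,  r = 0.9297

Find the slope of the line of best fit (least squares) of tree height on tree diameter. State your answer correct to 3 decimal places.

0.425

b = r · sᵧ/sₓ = 0.9297 · 7.6158/16.6465 = 0.425339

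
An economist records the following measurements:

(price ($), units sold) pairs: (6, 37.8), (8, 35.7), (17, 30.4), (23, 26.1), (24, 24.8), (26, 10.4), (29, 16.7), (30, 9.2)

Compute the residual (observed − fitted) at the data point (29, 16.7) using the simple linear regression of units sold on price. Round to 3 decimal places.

2.145

n = 8, Σx = 163, Σy = 191.1, Σxy = 3255.4, Σx² = 3911
Sxx = Σx² − (Σx)²/n = 3911 − 3321.125 = 589.875
Sxy = Σxy − (Σx)(Σy)/n = 3255.4 − 3893.6625 = -638.2625
b = Sxy/Sxx = -638.2625/589.875 = -1.082030
a = ȳ − b·x̄ = 23.8875 − (-1.082030)·20.375 = 45.933863
ŷ(29) = 45.933863 + (-1.082030)·29 = 14.554990
residual = y − ŷ = 16.7 − 14.554990 = 2.145010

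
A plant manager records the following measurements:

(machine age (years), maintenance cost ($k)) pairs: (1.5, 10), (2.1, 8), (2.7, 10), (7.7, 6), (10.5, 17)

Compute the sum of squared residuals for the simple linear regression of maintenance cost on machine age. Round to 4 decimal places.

51.0043

n = 5, Σx = 24.5, Σy = 51, Σxy = 283.5, Σx² = 183.49, Σy² = 589
Sxx = Σx² − (Σx)²/n = 183.49 − 120.05 = 63.44
Sxy = Σxy − (Σx)(Σy)/n = 283.5 − 249.9 = 33.6
Syy = Σy² − (Σy)²/n = 589 − 520.2 = 68.8
b = Sxy/Sxx = 33.6/63.44 = 0.529634
SSE = Syy − b·Sxy = 68.8 − 0.529634·33.6 = 51.004288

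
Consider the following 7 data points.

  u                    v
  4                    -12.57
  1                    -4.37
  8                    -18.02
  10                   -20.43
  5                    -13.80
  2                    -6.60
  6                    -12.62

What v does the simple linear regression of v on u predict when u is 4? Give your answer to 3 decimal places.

n = 7, Σx = 36, Σy = -88.41, Σxy = -561.03, Σx² = 246
Sxx = Σx² − (Σx)²/n = 246 − 185.142857 = 60.857143
Sxy = Σxy − (Σx)(Σy)/n = -561.03 − (-454.68) = -106.35
b = Sxy/Sxx = -106.35/60.857143 = -1.747535
a = ȳ − b·x̄ = -12.63 − (-1.747535)·5.142857 = -3.642676
ŷ(4) = a + b·4 = -3.642676 + (-1.747535)·4 = -10.632817

-10.633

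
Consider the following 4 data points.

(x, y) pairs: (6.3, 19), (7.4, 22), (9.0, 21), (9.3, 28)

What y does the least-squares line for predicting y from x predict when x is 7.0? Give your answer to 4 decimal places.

20.4966

n = 4, Σx = 32, Σy = 90, Σxy = 731.9, Σx² = 261.94
Sxx = Σx² − (Σx)²/n = 261.94 − 256 = 5.94
Sxy = Σxy − (Σx)(Σy)/n = 731.9 − 720 = 11.9
b = Sxy/Sxx = 11.9/5.94 = 2.003367
a = ȳ − b·x̄ = 22.5 − 2.003367·8 = 6.473064
ŷ(7.0) = a + b·7.0 = 6.473064 + 2.003367·7 = 20.496633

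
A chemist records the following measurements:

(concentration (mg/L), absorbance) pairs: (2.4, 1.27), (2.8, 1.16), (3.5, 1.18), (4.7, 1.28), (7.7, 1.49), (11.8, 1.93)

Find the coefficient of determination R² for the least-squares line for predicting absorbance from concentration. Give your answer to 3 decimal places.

n = 6, Σx = 32.9, Σy = 8.31, Σxy = 50.689, Σx² = 246.47, Σy² = 11.9343
Sxx = Σx² − (Σx)²/n = 246.47 − 180.401667 = 66.068333
Sxy = Σxy − (Σx)(Σy)/n = 50.689 − 45.5665 = 5.1225
Syy = Σy² − (Σy)²/n = 11.9343 − 11.50935 = 0.42495
R² = Sxy²/(Sxx·Syy) = (5.1225)²/(66.068333·0.42495) = 0.934615

0.935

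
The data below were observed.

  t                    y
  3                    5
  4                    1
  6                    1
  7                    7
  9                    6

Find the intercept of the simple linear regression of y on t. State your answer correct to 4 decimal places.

n = 5, Σx = 29, Σy = 20, Σxy = 128, Σx² = 191
Sxx = Σx² − (Σx)²/n = 191 − 168.2 = 22.8
Sxy = Σxy − (Σx)(Σy)/n = 128 − 116 = 12
b = Sxy/Sxx = 12/22.8 = 0.526316
a = ȳ − b·x̄ = 4 − 0.526316·5.8 = 0.947368

0.9474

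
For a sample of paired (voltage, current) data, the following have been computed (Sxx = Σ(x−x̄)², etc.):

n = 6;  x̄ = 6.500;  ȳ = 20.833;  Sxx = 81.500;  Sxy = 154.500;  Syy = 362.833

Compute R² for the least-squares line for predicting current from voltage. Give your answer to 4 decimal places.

0.8072

R² = Sxy²/(Sxx·Syy) = (154.5)²/(81.5·362.833) = 0.807221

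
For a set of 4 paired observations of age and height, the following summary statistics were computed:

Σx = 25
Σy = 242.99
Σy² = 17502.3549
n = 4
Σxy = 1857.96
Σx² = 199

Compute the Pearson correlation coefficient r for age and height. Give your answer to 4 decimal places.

Sxx = Σx² − (Σx)²/n = 199 − 156.25 = 42.75
Sxy = Σxy − (Σx)(Σy)/n = 1857.96 − 1518.6875 = 339.2725
Syy = Σy² − (Σy)²/n = 17502.3549 − 14761.035025 = 2741.319875
r = Sxy/√(Sxx·Syy) = 339.2725/√(117191.424656) = 339.2725/342.332331 = 0.991062

0.9911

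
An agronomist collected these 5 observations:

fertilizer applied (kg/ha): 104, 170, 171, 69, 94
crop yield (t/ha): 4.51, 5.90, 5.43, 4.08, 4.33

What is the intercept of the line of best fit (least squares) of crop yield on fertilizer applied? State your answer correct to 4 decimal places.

n = 5, Σx = 608, Σy = 24.25, Σxy = 3089.11, Σx² = 82554
Sxx = Σx² − (Σx)²/n = 82554 − 73932.8 = 8621.2
Sxy = Σxy − (Σx)(Σy)/n = 3089.11 − 2948.8 = 140.31
b = Sxy/Sxx = 140.31/8621.2 = 0.016275
a = ȳ − b·x̄ = 4.85 − 0.016275·121.6 = 2.870960

2.8710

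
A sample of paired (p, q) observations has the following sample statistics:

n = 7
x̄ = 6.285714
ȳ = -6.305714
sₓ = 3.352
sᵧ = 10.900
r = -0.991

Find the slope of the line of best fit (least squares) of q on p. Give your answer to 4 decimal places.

-3.2225

b = r · sᵧ/sₓ = -0.991 · 10.9/3.352 = -3.222524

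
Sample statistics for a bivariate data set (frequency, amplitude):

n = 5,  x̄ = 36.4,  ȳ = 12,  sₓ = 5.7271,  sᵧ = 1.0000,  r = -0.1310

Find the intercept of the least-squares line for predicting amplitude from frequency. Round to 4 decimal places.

12.8326

b = r · sᵧ/sₓ = -0.131 · 1/5.7271 = -0.022874
a = ȳ − b·x̄ = 12 − (-0.022874)·36.4 = 12.832603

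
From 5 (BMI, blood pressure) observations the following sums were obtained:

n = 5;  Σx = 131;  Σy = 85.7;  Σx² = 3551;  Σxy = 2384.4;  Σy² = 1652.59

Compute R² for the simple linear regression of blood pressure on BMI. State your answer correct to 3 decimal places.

0.886

Sxx = Σx² − (Σx)²/n = 3551 − 3432.2 = 118.8
Sxy = Σxy − (Σx)(Σy)/n = 2384.4 − 2245.34 = 139.06
Syy = Σy² − (Σy)²/n = 1652.59 − 1468.898 = 183.692
R² = Sxy²/(Sxx·Syy) = (139.06)²/(118.8·183.692) = 0.886131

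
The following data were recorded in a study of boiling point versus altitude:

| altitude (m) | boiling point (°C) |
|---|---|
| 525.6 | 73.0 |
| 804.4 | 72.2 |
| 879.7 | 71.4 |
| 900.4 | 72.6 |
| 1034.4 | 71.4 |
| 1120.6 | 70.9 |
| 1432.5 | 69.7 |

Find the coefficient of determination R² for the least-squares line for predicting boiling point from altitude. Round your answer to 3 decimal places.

0.875

n = 7, Σx = 6697.6, Σy = 501.2, Σxy = 477778.05, Σx² = 6885690.94, Σy² = 35893.42
Sxx = Σx² − (Σx)²/n = 6885690.94 − 6408263.68 = 477427.26
Sxy = Σxy − (Σx)(Σy)/n = 477778.05 − 479548.16 = -1770.11
Syy = Σy² − (Σy)²/n = 35893.42 − 35885.92 = 7.5
R² = Sxy²/(Sxx·Syy) = (-1770.11)²/(477427.26·7.5) = 0.875048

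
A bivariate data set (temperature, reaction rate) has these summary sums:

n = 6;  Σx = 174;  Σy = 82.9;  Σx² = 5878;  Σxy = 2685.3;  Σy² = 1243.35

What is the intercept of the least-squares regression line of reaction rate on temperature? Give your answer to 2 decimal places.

Sxx = Σx² − (Σx)²/n = 5878 − 5046 = 832
Sxy = Σxy − (Σx)(Σy)/n = 2685.3 − 2404.1 = 281.2
b = Sxy/Sxx = 281.2/832 = 0.337981
a = ȳ − b·x̄ = 13.816667 − 0.337981·29 = 4.015224

4.02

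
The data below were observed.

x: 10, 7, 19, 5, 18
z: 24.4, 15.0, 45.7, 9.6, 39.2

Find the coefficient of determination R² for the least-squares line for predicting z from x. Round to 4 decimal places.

0.9860

n = 5, Σx = 59, Σy = 133.9, Σxy = 1970.9, Σx² = 859, Σy² = 4537.65
Sxx = Σx² − (Σx)²/n = 859 − 696.2 = 162.8
Sxy = Σxy − (Σx)(Σy)/n = 1970.9 − 1580.02 = 390.88
Syy = Σy² − (Σy)²/n = 4537.65 − 3585.842 = 951.808
R² = Sxy²/(Sxx·Syy) = (390.88)²/(162.8·951.808) = 0.986014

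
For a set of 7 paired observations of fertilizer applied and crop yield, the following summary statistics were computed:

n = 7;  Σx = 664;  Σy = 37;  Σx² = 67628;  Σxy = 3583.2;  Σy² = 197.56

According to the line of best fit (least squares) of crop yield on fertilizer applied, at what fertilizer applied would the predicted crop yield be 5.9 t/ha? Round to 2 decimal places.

133.67

Sxx = Σx² − (Σx)²/n = 67628 − 62985.142857 = 4642.857143
Sxy = Σxy − (Σx)(Σy)/n = 3583.2 − 3509.714286 = 73.485714
b = Sxy/Sxx = 73.485714/4642.857143 = 0.015828
a = ȳ − b·x̄ = 5.285714 − 0.015828·94.857143 = 3.784345
Set a + b·x = 5.9: x = (5.9 − 3.784345) / 0.015828 = 133.667963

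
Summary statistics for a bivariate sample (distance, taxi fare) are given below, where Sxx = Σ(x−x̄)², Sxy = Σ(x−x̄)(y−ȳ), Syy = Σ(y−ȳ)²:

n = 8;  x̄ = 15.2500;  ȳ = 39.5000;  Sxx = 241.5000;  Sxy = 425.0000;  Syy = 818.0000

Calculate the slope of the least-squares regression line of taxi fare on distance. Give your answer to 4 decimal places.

b = Sxy/Sxx = 425/241.5 = 1.759834

1.7598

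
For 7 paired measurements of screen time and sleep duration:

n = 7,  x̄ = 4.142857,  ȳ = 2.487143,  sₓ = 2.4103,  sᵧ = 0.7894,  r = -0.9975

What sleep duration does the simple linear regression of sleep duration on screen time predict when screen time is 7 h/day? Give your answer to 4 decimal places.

1.5537

b = r · sᵧ/sₓ = -0.9975 · 0.7894/2.4103 = -0.326692
a = ȳ − b·x̄ = 2.487143 − (-0.326692)·4.142857 = 3.840583
ŷ(7) = a + b·7 = 3.840583 + (-0.326692)·7 = 1.553736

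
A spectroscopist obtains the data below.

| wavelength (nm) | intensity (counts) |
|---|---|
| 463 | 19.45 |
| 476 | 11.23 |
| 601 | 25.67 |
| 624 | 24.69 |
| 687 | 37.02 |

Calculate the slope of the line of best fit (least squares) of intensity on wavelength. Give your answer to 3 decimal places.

0.087

n = 5, Σx = 2851, Σy = 118.06, Σxy = 70617.8, Σx² = 1663491
Sxx = Σx² − (Σx)²/n = 1663491 − 1625640.2 = 37850.8
Sxy = Σxy − (Σx)(Σy)/n = 70617.8 − 67317.812 = 3299.988
b = Sxy/Sxx = 3299.988/37850.8 = 0.087184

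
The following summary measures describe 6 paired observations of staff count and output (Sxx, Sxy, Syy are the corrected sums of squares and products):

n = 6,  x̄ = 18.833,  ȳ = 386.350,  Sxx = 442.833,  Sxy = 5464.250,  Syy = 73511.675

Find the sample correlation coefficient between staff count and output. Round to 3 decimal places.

r = Sxy/√(Sxx·Syy) = 5464.25/√(32553395.575275) = 5464.25/5705.558305 = 0.957706

0.958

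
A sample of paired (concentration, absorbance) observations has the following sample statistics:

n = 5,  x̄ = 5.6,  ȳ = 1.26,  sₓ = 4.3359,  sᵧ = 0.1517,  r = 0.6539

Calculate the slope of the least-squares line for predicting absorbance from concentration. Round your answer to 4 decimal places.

b = r · sᵧ/sₓ = 0.6539 · 0.1517/4.3359 = 0.022878

0.0229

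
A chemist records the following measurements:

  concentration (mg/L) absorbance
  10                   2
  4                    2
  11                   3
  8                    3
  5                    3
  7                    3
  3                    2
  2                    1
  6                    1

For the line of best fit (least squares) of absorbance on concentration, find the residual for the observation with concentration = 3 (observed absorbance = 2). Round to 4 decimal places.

0.2279

n = 9, Σx = 56, Σy = 20, Σxy = 135, Σx² = 424
Sxx = Σx² − (Σx)²/n = 424 − 348.444444 = 75.555556
Sxy = Σxy − (Σx)(Σy)/n = 135 − 124.444444 = 10.555556
b = Sxy/Sxx = 10.555556/75.555556 = 0.139706
a = ȳ − b·x̄ = 2.222222 − 0.139706·6.222222 = 1.352941
ŷ(3) = 1.352941 + 0.139706·3 = 1.772059
residual = y − ŷ = 2 − 1.772059 = 0.227941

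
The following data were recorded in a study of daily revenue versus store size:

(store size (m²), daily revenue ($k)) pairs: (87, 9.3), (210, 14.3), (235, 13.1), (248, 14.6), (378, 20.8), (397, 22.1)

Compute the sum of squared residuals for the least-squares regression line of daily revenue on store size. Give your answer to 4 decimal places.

n = 6, Σx = 1555, Σy = 94.2, Σxy = 27147.5, Σx² = 468891, Σy² = 1596.8
Sxx = Σx² − (Σx)²/n = 468891 − 403004.166667 = 65886.833333
Sxy = Σxy − (Σx)(Σy)/n = 27147.5 − 24413.5 = 2734
Syy = Σy² − (Σy)²/n = 1596.8 − 1478.94 = 117.86
b = Sxy/Sxx = 2734/65886.833333 = 0.041495
SSE = Syy − b·Sxy = 117.86 − 0.041495·2734 = 4.411597

4.4116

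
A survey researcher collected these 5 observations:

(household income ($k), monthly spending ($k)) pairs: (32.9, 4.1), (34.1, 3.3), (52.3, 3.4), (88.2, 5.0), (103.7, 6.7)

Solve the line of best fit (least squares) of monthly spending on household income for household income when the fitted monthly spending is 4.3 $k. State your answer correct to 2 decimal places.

n = 5, Σx = 311.2, Σy = 22.5, Σxy = 1561.03, Σx² = 23513.44
Sxx = Σx² − (Σx)²/n = 23513.44 − 19369.088 = 4144.352
Sxy = Σxy − (Σx)(Σy)/n = 1561.03 − 1400.4 = 160.63
b = Sxy/Sxx = 160.63/4144.352 = 0.038759
a = ȳ − b·x̄ = 4.5 − 0.038759·62.24 = 2.087654
Set a + b·x = 4.3: x = (4.3 − 2.087654) / 0.038759 = 57.079878

57.08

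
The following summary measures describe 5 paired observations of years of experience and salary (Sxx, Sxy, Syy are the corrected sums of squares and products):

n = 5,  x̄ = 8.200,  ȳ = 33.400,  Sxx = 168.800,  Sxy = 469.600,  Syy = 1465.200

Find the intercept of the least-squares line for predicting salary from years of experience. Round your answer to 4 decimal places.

10.5877

b = Sxy/Sxx = 469.6/168.8 = 2.781991
a = ȳ − b·x̄ = 33.4 − 2.781991·8.2 = 10.587678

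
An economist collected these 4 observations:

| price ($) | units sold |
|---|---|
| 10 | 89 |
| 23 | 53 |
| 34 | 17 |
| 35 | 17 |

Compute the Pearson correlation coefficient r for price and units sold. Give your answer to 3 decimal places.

-0.999

n = 4, Σx = 102, Σy = 176, Σxy = 3282, Σx² = 3010, Σy² = 11308
Sxx = Σx² − (Σx)²/n = 3010 − 2601 = 409
Sxy = Σxy − (Σx)(Σy)/n = 3282 − 4488 = -1206
Syy = Σy² − (Σy)²/n = 11308 − 7744 = 3564
r = Sxy/√(Sxx·Syy) = -1206/√(1457676) = -1206/1207.342536 = -0.998888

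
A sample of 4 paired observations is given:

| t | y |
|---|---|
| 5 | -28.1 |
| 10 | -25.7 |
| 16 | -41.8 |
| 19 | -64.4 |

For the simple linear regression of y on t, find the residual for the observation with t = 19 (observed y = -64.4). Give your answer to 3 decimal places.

n = 4, Σx = 50, Σy = -160, Σxy = -2289.9, Σx² = 742
Sxx = Σx² − (Σx)²/n = 742 − 625 = 117
Sxy = Σxy − (Σx)(Σy)/n = -2289.9 − (-2000) = -289.9
b = Sxy/Sxx = -289.9/117 = -2.477778
a = ȳ − b·x̄ = -40 − (-2.477778)·12.5 = -9.027778
ŷ(19) = -9.027778 + (-2.477778)·19 = -56.105556
residual = y − ŷ = -64.4 − (-56.105556) = -8.294444

-8.294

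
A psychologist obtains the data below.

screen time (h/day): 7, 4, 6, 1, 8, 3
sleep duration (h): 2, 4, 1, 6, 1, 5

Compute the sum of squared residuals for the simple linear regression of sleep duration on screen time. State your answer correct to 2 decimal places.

n = 6, Σx = 29, Σy = 19, Σxy = 65, Σx² = 175, Σy² = 83
Sxx = Σx² − (Σx)²/n = 175 − 140.166667 = 34.833333
Sxy = Σxy − (Σx)(Σy)/n = 65 − 91.833333 = -26.833333
Syy = Σy² − (Σy)²/n = 83 − 60.166667 = 22.833333
b = Sxy/Sxx = -26.833333/34.833333 = -0.770335
SSE = Syy − b·Sxy = 22.833333 − (-0.770335)·(-26.833333) = 2.162679

2.16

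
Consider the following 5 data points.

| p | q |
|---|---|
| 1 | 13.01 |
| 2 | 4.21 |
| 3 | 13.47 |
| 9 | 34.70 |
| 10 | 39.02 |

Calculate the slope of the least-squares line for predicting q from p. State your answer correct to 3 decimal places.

3.461

n = 5, Σx = 25, Σy = 104.41, Σxy = 764.34, Σx² = 195
Sxx = Σx² − (Σx)²/n = 195 − 125 = 70
Sxy = Σxy − (Σx)(Σy)/n = 764.34 − 522.05 = 242.29
b = Sxy/Sxx = 242.29/70 = 3.461286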